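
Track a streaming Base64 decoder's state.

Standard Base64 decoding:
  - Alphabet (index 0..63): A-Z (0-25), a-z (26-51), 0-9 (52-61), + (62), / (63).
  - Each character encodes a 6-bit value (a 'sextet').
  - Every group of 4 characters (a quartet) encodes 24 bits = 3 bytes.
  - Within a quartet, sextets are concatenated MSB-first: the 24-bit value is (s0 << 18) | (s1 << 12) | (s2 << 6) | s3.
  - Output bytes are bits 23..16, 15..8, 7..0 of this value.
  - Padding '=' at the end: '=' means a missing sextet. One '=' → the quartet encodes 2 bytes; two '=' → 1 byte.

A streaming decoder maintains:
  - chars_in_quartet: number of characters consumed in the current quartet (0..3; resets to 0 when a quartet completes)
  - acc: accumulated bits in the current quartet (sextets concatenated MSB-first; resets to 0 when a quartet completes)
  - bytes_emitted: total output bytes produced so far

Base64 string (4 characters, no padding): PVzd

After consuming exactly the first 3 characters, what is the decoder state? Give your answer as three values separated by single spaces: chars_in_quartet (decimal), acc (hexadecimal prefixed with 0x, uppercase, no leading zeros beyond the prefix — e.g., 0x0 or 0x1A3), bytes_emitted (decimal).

Answer: 3 0xF573 0

Derivation:
After char 0 ('P'=15): chars_in_quartet=1 acc=0xF bytes_emitted=0
After char 1 ('V'=21): chars_in_quartet=2 acc=0x3D5 bytes_emitted=0
After char 2 ('z'=51): chars_in_quartet=3 acc=0xF573 bytes_emitted=0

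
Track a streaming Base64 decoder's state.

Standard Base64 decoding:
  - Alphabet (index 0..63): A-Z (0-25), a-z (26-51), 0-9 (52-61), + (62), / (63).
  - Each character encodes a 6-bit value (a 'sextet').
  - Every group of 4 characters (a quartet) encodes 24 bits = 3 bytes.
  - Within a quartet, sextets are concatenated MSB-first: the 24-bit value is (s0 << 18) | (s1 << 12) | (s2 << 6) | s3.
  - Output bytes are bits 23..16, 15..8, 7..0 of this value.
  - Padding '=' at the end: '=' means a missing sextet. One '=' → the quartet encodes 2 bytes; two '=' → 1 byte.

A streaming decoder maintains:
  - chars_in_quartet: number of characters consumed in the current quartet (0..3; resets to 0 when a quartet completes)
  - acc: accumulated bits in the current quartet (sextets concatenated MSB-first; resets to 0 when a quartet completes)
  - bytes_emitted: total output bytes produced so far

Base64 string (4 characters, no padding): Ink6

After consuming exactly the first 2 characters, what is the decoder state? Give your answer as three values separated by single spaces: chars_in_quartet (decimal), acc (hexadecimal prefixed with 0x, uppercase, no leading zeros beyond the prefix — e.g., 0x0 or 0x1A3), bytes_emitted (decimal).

After char 0 ('I'=8): chars_in_quartet=1 acc=0x8 bytes_emitted=0
After char 1 ('n'=39): chars_in_quartet=2 acc=0x227 bytes_emitted=0

Answer: 2 0x227 0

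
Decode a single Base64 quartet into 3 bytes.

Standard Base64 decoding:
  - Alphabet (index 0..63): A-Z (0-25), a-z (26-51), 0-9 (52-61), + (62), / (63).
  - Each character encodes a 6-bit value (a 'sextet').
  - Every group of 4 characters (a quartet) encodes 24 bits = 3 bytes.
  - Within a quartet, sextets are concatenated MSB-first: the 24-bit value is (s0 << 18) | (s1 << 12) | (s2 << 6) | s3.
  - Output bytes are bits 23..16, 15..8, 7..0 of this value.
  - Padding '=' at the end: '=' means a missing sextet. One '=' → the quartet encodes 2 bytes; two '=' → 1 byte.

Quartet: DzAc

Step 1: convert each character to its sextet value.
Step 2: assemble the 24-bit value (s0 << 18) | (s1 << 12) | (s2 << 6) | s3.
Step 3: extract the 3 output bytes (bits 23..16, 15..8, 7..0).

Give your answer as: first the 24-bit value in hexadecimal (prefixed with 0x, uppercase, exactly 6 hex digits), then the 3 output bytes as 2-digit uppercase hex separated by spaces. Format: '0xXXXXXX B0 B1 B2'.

Sextets: D=3, z=51, A=0, c=28
24-bit: (3<<18) | (51<<12) | (0<<6) | 28
      = 0x0C0000 | 0x033000 | 0x000000 | 0x00001C
      = 0x0F301C
Bytes: (v>>16)&0xFF=0F, (v>>8)&0xFF=30, v&0xFF=1C

Answer: 0x0F301C 0F 30 1C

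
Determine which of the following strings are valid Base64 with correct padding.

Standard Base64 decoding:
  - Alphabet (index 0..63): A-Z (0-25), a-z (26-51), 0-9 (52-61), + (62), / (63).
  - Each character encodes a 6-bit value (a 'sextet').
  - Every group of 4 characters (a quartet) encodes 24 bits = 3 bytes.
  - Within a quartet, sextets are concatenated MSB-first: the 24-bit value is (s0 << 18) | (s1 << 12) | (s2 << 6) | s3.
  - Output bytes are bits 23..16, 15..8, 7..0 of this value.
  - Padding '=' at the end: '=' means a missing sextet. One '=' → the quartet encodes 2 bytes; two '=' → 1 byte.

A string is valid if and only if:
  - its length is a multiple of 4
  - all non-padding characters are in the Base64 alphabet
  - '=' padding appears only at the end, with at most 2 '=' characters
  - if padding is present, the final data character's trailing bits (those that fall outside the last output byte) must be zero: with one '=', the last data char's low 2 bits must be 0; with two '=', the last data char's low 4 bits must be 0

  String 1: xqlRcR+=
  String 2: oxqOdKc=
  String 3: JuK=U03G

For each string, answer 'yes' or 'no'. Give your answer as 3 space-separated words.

Answer: no yes no

Derivation:
String 1: 'xqlRcR+=' → invalid (bad trailing bits)
String 2: 'oxqOdKc=' → valid
String 3: 'JuK=U03G' → invalid (bad char(s): ['=']; '=' in middle)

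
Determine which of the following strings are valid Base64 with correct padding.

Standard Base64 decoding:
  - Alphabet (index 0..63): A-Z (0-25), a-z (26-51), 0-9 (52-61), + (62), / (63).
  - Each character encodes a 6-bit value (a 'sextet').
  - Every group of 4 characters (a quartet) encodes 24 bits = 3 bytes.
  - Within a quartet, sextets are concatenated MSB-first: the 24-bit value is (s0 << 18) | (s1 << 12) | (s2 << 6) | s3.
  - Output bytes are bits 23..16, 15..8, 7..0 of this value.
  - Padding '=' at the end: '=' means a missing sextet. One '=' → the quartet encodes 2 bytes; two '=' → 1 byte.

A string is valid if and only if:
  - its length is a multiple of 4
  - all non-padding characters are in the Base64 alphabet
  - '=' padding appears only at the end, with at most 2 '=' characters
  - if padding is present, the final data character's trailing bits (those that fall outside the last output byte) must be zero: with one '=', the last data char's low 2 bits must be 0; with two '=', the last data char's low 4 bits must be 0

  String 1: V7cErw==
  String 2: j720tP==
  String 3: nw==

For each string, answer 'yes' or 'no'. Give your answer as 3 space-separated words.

String 1: 'V7cErw==' → valid
String 2: 'j720tP==' → invalid (bad trailing bits)
String 3: 'nw==' → valid

Answer: yes no yes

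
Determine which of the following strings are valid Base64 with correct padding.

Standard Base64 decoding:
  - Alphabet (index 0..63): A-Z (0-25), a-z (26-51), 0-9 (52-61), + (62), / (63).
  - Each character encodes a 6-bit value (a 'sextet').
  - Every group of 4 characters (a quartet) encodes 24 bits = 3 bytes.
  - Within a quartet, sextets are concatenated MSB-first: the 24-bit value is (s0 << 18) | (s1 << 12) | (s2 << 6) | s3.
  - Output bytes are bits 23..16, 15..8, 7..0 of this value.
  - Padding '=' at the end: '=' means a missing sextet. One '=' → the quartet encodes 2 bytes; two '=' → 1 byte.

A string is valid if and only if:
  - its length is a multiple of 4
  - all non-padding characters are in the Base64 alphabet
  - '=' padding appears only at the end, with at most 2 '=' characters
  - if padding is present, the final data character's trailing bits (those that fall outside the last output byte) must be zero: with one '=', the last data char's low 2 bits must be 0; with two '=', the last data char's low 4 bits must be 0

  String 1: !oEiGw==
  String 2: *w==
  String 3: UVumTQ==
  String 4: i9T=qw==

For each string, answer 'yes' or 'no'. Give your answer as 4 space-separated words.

String 1: '!oEiGw==' → invalid (bad char(s): ['!'])
String 2: '*w==' → invalid (bad char(s): ['*'])
String 3: 'UVumTQ==' → valid
String 4: 'i9T=qw==' → invalid (bad char(s): ['=']; '=' in middle)

Answer: no no yes no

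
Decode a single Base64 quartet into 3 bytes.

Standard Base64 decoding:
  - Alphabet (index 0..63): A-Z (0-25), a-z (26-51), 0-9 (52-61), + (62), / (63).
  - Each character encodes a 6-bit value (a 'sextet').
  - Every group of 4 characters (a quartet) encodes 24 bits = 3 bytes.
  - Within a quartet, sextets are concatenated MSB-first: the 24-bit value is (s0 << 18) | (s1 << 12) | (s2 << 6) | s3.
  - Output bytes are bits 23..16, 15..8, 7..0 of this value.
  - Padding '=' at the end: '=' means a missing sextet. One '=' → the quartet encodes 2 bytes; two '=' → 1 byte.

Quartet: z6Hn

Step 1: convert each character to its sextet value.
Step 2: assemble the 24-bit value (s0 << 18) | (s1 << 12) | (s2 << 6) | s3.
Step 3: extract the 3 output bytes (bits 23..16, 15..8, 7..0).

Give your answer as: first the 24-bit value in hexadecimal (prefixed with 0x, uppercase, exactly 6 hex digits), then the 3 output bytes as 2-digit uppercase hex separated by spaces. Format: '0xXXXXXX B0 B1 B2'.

Sextets: z=51, 6=58, H=7, n=39
24-bit: (51<<18) | (58<<12) | (7<<6) | 39
      = 0xCC0000 | 0x03A000 | 0x0001C0 | 0x000027
      = 0xCFA1E7
Bytes: (v>>16)&0xFF=CF, (v>>8)&0xFF=A1, v&0xFF=E7

Answer: 0xCFA1E7 CF A1 E7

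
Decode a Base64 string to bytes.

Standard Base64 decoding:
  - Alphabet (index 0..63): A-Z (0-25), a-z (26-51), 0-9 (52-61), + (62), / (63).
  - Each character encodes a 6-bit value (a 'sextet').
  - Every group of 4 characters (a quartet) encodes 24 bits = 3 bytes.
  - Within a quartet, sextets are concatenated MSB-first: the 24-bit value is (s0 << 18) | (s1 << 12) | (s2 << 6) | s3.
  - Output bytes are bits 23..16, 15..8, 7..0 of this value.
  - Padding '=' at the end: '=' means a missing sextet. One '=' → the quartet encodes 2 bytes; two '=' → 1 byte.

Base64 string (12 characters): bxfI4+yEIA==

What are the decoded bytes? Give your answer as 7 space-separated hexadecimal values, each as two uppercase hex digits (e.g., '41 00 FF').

After char 0 ('b'=27): chars_in_quartet=1 acc=0x1B bytes_emitted=0
After char 1 ('x'=49): chars_in_quartet=2 acc=0x6F1 bytes_emitted=0
After char 2 ('f'=31): chars_in_quartet=3 acc=0x1BC5F bytes_emitted=0
After char 3 ('I'=8): chars_in_quartet=4 acc=0x6F17C8 -> emit 6F 17 C8, reset; bytes_emitted=3
After char 4 ('4'=56): chars_in_quartet=1 acc=0x38 bytes_emitted=3
After char 5 ('+'=62): chars_in_quartet=2 acc=0xE3E bytes_emitted=3
After char 6 ('y'=50): chars_in_quartet=3 acc=0x38FB2 bytes_emitted=3
After char 7 ('E'=4): chars_in_quartet=4 acc=0xE3EC84 -> emit E3 EC 84, reset; bytes_emitted=6
After char 8 ('I'=8): chars_in_quartet=1 acc=0x8 bytes_emitted=6
After char 9 ('A'=0): chars_in_quartet=2 acc=0x200 bytes_emitted=6
Padding '==': partial quartet acc=0x200 -> emit 20; bytes_emitted=7

Answer: 6F 17 C8 E3 EC 84 20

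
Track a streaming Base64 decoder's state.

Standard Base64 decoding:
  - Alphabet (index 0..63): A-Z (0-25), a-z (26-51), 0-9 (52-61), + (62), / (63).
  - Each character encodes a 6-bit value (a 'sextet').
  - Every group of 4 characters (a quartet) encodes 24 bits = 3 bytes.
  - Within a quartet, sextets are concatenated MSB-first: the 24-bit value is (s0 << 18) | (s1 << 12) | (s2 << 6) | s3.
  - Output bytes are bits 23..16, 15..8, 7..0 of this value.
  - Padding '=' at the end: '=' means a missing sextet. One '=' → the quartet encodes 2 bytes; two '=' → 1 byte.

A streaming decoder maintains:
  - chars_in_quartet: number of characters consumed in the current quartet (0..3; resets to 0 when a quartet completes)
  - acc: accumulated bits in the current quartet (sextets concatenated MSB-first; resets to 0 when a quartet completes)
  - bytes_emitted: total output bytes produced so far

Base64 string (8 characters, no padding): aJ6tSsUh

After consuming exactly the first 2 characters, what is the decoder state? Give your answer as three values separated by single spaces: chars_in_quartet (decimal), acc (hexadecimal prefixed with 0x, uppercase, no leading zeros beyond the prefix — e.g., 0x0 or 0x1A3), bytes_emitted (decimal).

After char 0 ('a'=26): chars_in_quartet=1 acc=0x1A bytes_emitted=0
After char 1 ('J'=9): chars_in_quartet=2 acc=0x689 bytes_emitted=0

Answer: 2 0x689 0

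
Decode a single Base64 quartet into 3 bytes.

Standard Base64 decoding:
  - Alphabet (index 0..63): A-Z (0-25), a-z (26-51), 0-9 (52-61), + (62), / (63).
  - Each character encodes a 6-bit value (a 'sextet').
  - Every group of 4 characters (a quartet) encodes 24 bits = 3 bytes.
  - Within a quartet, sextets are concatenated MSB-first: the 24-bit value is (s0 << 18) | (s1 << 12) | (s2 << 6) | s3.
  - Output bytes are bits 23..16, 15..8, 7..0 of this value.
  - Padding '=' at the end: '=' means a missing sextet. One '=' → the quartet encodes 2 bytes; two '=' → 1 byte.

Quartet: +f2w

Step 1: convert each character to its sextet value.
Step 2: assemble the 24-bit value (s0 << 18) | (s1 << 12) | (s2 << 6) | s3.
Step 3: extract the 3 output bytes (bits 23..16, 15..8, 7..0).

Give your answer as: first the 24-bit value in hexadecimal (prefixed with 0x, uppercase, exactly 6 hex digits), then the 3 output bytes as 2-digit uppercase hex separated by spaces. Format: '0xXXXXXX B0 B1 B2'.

Answer: 0xF9FDB0 F9 FD B0

Derivation:
Sextets: +=62, f=31, 2=54, w=48
24-bit: (62<<18) | (31<<12) | (54<<6) | 48
      = 0xF80000 | 0x01F000 | 0x000D80 | 0x000030
      = 0xF9FDB0
Bytes: (v>>16)&0xFF=F9, (v>>8)&0xFF=FD, v&0xFF=B0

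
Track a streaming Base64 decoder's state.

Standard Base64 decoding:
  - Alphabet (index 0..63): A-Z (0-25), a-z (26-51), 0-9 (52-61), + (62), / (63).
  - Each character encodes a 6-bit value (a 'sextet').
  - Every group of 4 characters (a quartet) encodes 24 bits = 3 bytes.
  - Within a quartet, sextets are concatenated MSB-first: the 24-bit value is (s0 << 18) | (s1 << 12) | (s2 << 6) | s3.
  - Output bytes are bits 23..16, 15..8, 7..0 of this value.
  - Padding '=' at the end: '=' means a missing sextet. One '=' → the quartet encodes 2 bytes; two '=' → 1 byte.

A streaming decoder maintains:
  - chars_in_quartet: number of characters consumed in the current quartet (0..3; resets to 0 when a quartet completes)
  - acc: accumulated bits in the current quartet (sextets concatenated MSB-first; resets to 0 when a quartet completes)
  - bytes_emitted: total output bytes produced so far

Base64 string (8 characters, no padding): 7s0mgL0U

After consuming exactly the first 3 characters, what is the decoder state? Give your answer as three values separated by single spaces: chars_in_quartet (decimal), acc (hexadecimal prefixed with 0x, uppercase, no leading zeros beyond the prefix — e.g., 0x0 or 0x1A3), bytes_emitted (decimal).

After char 0 ('7'=59): chars_in_quartet=1 acc=0x3B bytes_emitted=0
After char 1 ('s'=44): chars_in_quartet=2 acc=0xEEC bytes_emitted=0
After char 2 ('0'=52): chars_in_quartet=3 acc=0x3BB34 bytes_emitted=0

Answer: 3 0x3BB34 0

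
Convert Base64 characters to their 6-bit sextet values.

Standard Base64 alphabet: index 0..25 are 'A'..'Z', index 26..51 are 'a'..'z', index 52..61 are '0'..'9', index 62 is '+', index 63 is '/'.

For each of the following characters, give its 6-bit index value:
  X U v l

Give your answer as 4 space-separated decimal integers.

Answer: 23 20 47 37

Derivation:
'X': A..Z range, ord('X') − ord('A') = 23
'U': A..Z range, ord('U') − ord('A') = 20
'v': a..z range, 26 + ord('v') − ord('a') = 47
'l': a..z range, 26 + ord('l') − ord('a') = 37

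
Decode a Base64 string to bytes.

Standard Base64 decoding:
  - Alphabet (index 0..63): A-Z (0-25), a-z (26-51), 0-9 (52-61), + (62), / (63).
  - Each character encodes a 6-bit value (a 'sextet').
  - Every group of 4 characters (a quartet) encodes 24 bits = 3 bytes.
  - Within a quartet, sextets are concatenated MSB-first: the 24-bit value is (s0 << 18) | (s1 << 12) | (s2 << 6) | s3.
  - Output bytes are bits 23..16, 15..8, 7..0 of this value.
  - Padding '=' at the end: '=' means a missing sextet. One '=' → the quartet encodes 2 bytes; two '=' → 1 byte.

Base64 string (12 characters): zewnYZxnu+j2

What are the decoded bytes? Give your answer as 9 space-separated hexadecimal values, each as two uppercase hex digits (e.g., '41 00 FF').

After char 0 ('z'=51): chars_in_quartet=1 acc=0x33 bytes_emitted=0
After char 1 ('e'=30): chars_in_quartet=2 acc=0xCDE bytes_emitted=0
After char 2 ('w'=48): chars_in_quartet=3 acc=0x337B0 bytes_emitted=0
After char 3 ('n'=39): chars_in_quartet=4 acc=0xCDEC27 -> emit CD EC 27, reset; bytes_emitted=3
After char 4 ('Y'=24): chars_in_quartet=1 acc=0x18 bytes_emitted=3
After char 5 ('Z'=25): chars_in_quartet=2 acc=0x619 bytes_emitted=3
After char 6 ('x'=49): chars_in_quartet=3 acc=0x18671 bytes_emitted=3
After char 7 ('n'=39): chars_in_quartet=4 acc=0x619C67 -> emit 61 9C 67, reset; bytes_emitted=6
After char 8 ('u'=46): chars_in_quartet=1 acc=0x2E bytes_emitted=6
After char 9 ('+'=62): chars_in_quartet=2 acc=0xBBE bytes_emitted=6
After char 10 ('j'=35): chars_in_quartet=3 acc=0x2EFA3 bytes_emitted=6
After char 11 ('2'=54): chars_in_quartet=4 acc=0xBBE8F6 -> emit BB E8 F6, reset; bytes_emitted=9

Answer: CD EC 27 61 9C 67 BB E8 F6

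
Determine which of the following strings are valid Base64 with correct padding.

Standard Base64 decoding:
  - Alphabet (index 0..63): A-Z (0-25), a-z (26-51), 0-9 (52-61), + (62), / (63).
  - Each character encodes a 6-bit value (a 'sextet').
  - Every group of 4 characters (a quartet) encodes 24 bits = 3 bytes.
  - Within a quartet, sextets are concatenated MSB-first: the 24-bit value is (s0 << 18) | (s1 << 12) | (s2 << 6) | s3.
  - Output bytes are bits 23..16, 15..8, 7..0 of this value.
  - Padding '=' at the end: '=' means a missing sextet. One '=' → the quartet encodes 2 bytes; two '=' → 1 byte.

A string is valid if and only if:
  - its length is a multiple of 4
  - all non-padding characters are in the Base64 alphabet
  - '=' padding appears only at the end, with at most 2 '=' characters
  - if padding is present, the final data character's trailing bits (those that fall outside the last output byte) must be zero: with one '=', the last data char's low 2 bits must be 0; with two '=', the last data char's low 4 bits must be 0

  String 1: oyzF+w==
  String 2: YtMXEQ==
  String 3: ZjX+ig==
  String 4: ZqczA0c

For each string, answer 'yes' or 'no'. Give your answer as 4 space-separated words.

Answer: yes yes yes no

Derivation:
String 1: 'oyzF+w==' → valid
String 2: 'YtMXEQ==' → valid
String 3: 'ZjX+ig==' → valid
String 4: 'ZqczA0c' → invalid (len=7 not mult of 4)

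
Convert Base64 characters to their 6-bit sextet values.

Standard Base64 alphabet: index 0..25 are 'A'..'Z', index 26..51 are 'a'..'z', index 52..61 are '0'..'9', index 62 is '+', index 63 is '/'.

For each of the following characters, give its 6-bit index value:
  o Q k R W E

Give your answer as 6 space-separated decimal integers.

'o': a..z range, 26 + ord('o') − ord('a') = 40
'Q': A..Z range, ord('Q') − ord('A') = 16
'k': a..z range, 26 + ord('k') − ord('a') = 36
'R': A..Z range, ord('R') − ord('A') = 17
'W': A..Z range, ord('W') − ord('A') = 22
'E': A..Z range, ord('E') − ord('A') = 4

Answer: 40 16 36 17 22 4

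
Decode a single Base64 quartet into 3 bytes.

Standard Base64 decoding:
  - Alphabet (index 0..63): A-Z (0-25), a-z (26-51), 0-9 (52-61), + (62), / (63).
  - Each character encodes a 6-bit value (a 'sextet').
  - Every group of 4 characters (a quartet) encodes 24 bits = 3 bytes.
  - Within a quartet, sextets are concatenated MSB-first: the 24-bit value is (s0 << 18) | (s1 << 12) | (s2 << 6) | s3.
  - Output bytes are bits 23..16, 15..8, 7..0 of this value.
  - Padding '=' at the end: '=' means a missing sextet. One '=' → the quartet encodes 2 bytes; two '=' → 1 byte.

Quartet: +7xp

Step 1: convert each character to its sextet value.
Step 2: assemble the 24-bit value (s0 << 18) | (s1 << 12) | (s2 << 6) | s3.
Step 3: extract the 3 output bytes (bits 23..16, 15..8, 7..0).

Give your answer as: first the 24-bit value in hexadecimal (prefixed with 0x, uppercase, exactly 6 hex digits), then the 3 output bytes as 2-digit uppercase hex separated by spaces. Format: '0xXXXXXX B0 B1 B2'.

Answer: 0xFBBC69 FB BC 69

Derivation:
Sextets: +=62, 7=59, x=49, p=41
24-bit: (62<<18) | (59<<12) | (49<<6) | 41
      = 0xF80000 | 0x03B000 | 0x000C40 | 0x000029
      = 0xFBBC69
Bytes: (v>>16)&0xFF=FB, (v>>8)&0xFF=BC, v&0xFF=69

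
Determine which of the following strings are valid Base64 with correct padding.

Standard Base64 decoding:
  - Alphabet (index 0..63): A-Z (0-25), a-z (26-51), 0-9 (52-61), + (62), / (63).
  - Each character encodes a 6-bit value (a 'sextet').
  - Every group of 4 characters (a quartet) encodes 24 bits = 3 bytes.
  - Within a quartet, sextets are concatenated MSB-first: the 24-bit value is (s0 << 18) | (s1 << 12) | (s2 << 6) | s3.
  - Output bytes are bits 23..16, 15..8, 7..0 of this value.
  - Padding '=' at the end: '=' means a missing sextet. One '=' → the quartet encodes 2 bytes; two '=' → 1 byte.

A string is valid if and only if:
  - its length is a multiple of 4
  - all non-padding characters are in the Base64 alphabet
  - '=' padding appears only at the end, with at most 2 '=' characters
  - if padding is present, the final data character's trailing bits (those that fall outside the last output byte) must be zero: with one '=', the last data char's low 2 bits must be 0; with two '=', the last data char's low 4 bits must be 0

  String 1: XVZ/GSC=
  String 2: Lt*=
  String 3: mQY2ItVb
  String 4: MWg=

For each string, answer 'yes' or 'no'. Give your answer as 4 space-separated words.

Answer: no no yes yes

Derivation:
String 1: 'XVZ/GSC=' → invalid (bad trailing bits)
String 2: 'Lt*=' → invalid (bad char(s): ['*'])
String 3: 'mQY2ItVb' → valid
String 4: 'MWg=' → valid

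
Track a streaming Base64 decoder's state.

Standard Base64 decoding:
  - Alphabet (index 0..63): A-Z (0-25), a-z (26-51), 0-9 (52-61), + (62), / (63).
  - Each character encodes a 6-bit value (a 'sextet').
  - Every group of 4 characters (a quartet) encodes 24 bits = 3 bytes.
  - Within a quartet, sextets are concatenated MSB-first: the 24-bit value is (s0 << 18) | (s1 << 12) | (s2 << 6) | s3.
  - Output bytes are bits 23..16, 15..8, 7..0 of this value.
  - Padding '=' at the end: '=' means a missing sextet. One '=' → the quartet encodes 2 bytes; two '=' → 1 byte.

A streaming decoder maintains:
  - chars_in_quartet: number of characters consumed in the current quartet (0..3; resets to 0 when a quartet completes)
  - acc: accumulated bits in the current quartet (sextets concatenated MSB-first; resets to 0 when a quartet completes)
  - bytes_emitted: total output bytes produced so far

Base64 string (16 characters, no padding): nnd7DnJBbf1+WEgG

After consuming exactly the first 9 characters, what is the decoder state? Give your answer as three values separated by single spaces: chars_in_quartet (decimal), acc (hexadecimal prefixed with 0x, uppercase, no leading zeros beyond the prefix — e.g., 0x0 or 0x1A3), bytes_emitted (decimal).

Answer: 1 0x1B 6

Derivation:
After char 0 ('n'=39): chars_in_quartet=1 acc=0x27 bytes_emitted=0
After char 1 ('n'=39): chars_in_quartet=2 acc=0x9E7 bytes_emitted=0
After char 2 ('d'=29): chars_in_quartet=3 acc=0x279DD bytes_emitted=0
After char 3 ('7'=59): chars_in_quartet=4 acc=0x9E777B -> emit 9E 77 7B, reset; bytes_emitted=3
After char 4 ('D'=3): chars_in_quartet=1 acc=0x3 bytes_emitted=3
After char 5 ('n'=39): chars_in_quartet=2 acc=0xE7 bytes_emitted=3
After char 6 ('J'=9): chars_in_quartet=3 acc=0x39C9 bytes_emitted=3
After char 7 ('B'=1): chars_in_quartet=4 acc=0xE7241 -> emit 0E 72 41, reset; bytes_emitted=6
After char 8 ('b'=27): chars_in_quartet=1 acc=0x1B bytes_emitted=6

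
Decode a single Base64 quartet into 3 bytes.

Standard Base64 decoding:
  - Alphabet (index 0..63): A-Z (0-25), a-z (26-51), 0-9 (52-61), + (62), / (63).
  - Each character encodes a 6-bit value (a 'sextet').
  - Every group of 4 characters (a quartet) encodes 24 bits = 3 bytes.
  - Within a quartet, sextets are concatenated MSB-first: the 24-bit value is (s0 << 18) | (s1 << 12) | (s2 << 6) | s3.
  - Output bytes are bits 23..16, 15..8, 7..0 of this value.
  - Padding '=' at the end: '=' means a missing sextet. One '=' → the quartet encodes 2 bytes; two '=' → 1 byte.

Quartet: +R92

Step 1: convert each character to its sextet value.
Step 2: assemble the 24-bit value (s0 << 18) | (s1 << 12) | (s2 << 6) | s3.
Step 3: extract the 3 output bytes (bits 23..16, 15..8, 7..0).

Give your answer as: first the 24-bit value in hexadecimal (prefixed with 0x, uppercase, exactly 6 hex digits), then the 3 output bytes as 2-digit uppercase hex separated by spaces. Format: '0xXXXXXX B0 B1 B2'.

Answer: 0xF91F76 F9 1F 76

Derivation:
Sextets: +=62, R=17, 9=61, 2=54
24-bit: (62<<18) | (17<<12) | (61<<6) | 54
      = 0xF80000 | 0x011000 | 0x000F40 | 0x000036
      = 0xF91F76
Bytes: (v>>16)&0xFF=F9, (v>>8)&0xFF=1F, v&0xFF=76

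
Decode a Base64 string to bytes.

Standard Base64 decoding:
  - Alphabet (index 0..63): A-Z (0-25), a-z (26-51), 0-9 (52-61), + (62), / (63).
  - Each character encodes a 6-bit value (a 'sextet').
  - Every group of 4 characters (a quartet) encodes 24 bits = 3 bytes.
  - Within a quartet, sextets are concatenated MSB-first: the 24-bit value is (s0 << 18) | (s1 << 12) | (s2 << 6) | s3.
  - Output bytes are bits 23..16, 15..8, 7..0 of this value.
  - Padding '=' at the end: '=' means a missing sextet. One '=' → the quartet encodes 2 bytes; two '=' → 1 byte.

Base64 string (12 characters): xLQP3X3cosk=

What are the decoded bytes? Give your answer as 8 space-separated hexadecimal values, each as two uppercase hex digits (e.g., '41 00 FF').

After char 0 ('x'=49): chars_in_quartet=1 acc=0x31 bytes_emitted=0
After char 1 ('L'=11): chars_in_quartet=2 acc=0xC4B bytes_emitted=0
After char 2 ('Q'=16): chars_in_quartet=3 acc=0x312D0 bytes_emitted=0
After char 3 ('P'=15): chars_in_quartet=4 acc=0xC4B40F -> emit C4 B4 0F, reset; bytes_emitted=3
After char 4 ('3'=55): chars_in_quartet=1 acc=0x37 bytes_emitted=3
After char 5 ('X'=23): chars_in_quartet=2 acc=0xDD7 bytes_emitted=3
After char 6 ('3'=55): chars_in_quartet=3 acc=0x375F7 bytes_emitted=3
After char 7 ('c'=28): chars_in_quartet=4 acc=0xDD7DDC -> emit DD 7D DC, reset; bytes_emitted=6
After char 8 ('o'=40): chars_in_quartet=1 acc=0x28 bytes_emitted=6
After char 9 ('s'=44): chars_in_quartet=2 acc=0xA2C bytes_emitted=6
After char 10 ('k'=36): chars_in_quartet=3 acc=0x28B24 bytes_emitted=6
Padding '=': partial quartet acc=0x28B24 -> emit A2 C9; bytes_emitted=8

Answer: C4 B4 0F DD 7D DC A2 C9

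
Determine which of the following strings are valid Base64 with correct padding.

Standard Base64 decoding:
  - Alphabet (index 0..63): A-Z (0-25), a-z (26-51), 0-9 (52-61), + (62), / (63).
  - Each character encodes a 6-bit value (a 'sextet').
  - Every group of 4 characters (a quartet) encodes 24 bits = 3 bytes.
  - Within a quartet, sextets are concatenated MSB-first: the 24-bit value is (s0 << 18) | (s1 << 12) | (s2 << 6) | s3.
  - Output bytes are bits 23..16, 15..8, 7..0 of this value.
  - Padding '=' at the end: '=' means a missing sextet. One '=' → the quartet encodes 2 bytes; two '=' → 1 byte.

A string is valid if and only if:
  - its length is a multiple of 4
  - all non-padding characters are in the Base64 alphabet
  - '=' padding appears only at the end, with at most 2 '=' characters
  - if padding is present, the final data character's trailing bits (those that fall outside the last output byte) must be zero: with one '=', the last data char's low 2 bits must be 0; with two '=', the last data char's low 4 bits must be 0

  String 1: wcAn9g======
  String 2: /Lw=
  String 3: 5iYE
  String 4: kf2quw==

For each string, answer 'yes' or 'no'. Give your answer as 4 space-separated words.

Answer: no yes yes yes

Derivation:
String 1: 'wcAn9g======' → invalid (6 pad chars (max 2))
String 2: '/Lw=' → valid
String 3: '5iYE' → valid
String 4: 'kf2quw==' → valid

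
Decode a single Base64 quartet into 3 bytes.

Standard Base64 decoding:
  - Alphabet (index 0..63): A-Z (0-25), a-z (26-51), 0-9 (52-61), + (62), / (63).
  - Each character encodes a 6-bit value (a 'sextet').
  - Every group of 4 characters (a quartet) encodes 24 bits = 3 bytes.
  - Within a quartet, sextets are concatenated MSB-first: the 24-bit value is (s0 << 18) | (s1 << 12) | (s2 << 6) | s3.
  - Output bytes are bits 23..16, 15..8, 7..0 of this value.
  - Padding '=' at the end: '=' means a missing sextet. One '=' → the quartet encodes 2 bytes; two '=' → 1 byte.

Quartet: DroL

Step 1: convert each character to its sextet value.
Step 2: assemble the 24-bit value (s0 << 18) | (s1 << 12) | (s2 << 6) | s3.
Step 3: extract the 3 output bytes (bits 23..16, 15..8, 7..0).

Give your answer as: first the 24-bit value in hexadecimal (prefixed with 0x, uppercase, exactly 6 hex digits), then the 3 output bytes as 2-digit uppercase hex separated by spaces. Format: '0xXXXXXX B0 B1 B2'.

Answer: 0x0EBA0B 0E BA 0B

Derivation:
Sextets: D=3, r=43, o=40, L=11
24-bit: (3<<18) | (43<<12) | (40<<6) | 11
      = 0x0C0000 | 0x02B000 | 0x000A00 | 0x00000B
      = 0x0EBA0B
Bytes: (v>>16)&0xFF=0E, (v>>8)&0xFF=BA, v&0xFF=0B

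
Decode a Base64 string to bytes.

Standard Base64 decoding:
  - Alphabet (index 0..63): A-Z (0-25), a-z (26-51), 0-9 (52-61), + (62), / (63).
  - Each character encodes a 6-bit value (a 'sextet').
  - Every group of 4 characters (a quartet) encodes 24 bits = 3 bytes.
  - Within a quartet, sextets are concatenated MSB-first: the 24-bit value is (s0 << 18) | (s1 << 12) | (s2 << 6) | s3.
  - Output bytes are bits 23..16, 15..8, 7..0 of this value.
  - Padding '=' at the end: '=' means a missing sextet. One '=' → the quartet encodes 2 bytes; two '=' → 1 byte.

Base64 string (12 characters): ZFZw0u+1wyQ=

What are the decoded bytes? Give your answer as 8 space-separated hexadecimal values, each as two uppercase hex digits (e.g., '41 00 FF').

After char 0 ('Z'=25): chars_in_quartet=1 acc=0x19 bytes_emitted=0
After char 1 ('F'=5): chars_in_quartet=2 acc=0x645 bytes_emitted=0
After char 2 ('Z'=25): chars_in_quartet=3 acc=0x19159 bytes_emitted=0
After char 3 ('w'=48): chars_in_quartet=4 acc=0x645670 -> emit 64 56 70, reset; bytes_emitted=3
After char 4 ('0'=52): chars_in_quartet=1 acc=0x34 bytes_emitted=3
After char 5 ('u'=46): chars_in_quartet=2 acc=0xD2E bytes_emitted=3
After char 6 ('+'=62): chars_in_quartet=3 acc=0x34BBE bytes_emitted=3
After char 7 ('1'=53): chars_in_quartet=4 acc=0xD2EFB5 -> emit D2 EF B5, reset; bytes_emitted=6
After char 8 ('w'=48): chars_in_quartet=1 acc=0x30 bytes_emitted=6
After char 9 ('y'=50): chars_in_quartet=2 acc=0xC32 bytes_emitted=6
After char 10 ('Q'=16): chars_in_quartet=3 acc=0x30C90 bytes_emitted=6
Padding '=': partial quartet acc=0x30C90 -> emit C3 24; bytes_emitted=8

Answer: 64 56 70 D2 EF B5 C3 24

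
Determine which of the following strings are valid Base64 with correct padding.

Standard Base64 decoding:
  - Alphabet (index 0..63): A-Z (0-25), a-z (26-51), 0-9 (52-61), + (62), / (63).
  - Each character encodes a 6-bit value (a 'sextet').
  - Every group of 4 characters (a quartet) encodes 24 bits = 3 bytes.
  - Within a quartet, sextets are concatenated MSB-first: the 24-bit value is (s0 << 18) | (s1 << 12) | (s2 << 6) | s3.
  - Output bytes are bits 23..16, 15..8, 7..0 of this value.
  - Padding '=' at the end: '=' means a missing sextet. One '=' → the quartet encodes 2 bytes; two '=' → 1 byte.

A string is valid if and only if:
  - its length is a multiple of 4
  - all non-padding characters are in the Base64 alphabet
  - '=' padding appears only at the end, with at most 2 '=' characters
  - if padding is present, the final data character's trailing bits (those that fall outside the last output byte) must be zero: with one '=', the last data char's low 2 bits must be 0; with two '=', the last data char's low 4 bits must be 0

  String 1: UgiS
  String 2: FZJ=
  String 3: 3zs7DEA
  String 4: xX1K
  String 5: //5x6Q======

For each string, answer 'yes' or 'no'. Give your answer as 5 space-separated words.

String 1: 'UgiS' → valid
String 2: 'FZJ=' → invalid (bad trailing bits)
String 3: '3zs7DEA' → invalid (len=7 not mult of 4)
String 4: 'xX1K' → valid
String 5: '//5x6Q======' → invalid (6 pad chars (max 2))

Answer: yes no no yes no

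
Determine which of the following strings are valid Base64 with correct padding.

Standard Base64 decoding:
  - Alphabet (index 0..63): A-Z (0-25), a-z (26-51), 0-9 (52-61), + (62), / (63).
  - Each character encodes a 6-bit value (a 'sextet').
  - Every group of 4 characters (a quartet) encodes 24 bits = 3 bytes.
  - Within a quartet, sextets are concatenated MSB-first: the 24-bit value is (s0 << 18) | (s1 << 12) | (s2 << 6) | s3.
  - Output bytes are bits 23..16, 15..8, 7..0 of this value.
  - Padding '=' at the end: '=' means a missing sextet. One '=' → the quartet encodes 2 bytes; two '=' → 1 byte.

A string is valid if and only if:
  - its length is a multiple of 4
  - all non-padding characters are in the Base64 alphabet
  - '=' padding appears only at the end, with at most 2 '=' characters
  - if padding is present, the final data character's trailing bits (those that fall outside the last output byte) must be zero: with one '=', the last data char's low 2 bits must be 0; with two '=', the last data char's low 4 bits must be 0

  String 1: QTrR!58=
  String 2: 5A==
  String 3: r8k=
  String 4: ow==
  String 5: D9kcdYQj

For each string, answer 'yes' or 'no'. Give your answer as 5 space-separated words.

String 1: 'QTrR!58=' → invalid (bad char(s): ['!'])
String 2: '5A==' → valid
String 3: 'r8k=' → valid
String 4: 'ow==' → valid
String 5: 'D9kcdYQj' → valid

Answer: no yes yes yes yes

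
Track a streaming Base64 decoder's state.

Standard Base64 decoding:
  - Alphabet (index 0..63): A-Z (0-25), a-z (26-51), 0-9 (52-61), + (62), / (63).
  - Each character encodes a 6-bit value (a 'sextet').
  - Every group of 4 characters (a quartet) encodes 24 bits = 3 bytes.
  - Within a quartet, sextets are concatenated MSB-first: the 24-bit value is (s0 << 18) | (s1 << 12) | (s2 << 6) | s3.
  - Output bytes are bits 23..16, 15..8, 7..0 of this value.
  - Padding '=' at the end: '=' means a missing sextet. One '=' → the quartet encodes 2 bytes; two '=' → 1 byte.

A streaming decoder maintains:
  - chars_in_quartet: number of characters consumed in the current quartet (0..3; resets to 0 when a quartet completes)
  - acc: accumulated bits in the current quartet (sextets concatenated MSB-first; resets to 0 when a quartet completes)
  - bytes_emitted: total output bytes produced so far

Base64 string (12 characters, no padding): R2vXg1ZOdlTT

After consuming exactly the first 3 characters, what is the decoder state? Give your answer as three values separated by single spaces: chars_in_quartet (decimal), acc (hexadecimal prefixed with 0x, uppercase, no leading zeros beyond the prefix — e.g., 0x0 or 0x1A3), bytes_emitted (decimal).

After char 0 ('R'=17): chars_in_quartet=1 acc=0x11 bytes_emitted=0
After char 1 ('2'=54): chars_in_quartet=2 acc=0x476 bytes_emitted=0
After char 2 ('v'=47): chars_in_quartet=3 acc=0x11DAF bytes_emitted=0

Answer: 3 0x11DAF 0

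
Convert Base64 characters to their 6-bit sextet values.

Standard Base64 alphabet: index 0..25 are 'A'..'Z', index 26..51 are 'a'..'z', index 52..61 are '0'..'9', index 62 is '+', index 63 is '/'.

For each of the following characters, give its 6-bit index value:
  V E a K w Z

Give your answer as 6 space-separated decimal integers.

'V': A..Z range, ord('V') − ord('A') = 21
'E': A..Z range, ord('E') − ord('A') = 4
'a': a..z range, 26 + ord('a') − ord('a') = 26
'K': A..Z range, ord('K') − ord('A') = 10
'w': a..z range, 26 + ord('w') − ord('a') = 48
'Z': A..Z range, ord('Z') − ord('A') = 25

Answer: 21 4 26 10 48 25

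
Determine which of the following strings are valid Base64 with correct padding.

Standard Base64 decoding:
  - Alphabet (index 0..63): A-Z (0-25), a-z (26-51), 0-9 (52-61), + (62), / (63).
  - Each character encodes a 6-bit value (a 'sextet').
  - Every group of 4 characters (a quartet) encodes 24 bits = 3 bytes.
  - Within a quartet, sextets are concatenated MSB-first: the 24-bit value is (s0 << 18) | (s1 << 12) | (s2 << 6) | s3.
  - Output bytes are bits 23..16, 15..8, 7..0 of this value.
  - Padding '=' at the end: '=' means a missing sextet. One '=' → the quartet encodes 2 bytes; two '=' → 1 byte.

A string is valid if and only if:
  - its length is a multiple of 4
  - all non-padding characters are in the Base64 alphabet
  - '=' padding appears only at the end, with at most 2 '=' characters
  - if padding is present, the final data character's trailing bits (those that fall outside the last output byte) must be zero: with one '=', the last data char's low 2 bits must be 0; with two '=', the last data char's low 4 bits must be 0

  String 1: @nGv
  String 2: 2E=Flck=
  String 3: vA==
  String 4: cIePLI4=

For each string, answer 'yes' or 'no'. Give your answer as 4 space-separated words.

String 1: '@nGv' → invalid (bad char(s): ['@'])
String 2: '2E=Flck=' → invalid (bad char(s): ['=']; '=' in middle)
String 3: 'vA==' → valid
String 4: 'cIePLI4=' → valid

Answer: no no yes yes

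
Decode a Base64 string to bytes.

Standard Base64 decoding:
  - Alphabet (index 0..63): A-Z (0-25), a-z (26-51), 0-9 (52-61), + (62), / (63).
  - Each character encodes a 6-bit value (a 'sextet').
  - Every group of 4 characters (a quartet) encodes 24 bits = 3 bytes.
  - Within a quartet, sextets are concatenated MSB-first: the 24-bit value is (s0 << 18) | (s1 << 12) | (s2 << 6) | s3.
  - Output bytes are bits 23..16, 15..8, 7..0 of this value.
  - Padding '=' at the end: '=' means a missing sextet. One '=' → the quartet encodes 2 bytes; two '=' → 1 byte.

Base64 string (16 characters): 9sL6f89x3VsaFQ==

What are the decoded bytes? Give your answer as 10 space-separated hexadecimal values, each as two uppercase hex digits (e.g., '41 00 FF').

Answer: F6 C2 FA 7F CF 71 DD 5B 1A 15

Derivation:
After char 0 ('9'=61): chars_in_quartet=1 acc=0x3D bytes_emitted=0
After char 1 ('s'=44): chars_in_quartet=2 acc=0xF6C bytes_emitted=0
After char 2 ('L'=11): chars_in_quartet=3 acc=0x3DB0B bytes_emitted=0
After char 3 ('6'=58): chars_in_quartet=4 acc=0xF6C2FA -> emit F6 C2 FA, reset; bytes_emitted=3
After char 4 ('f'=31): chars_in_quartet=1 acc=0x1F bytes_emitted=3
After char 5 ('8'=60): chars_in_quartet=2 acc=0x7FC bytes_emitted=3
After char 6 ('9'=61): chars_in_quartet=3 acc=0x1FF3D bytes_emitted=3
After char 7 ('x'=49): chars_in_quartet=4 acc=0x7FCF71 -> emit 7F CF 71, reset; bytes_emitted=6
After char 8 ('3'=55): chars_in_quartet=1 acc=0x37 bytes_emitted=6
After char 9 ('V'=21): chars_in_quartet=2 acc=0xDD5 bytes_emitted=6
After char 10 ('s'=44): chars_in_quartet=3 acc=0x3756C bytes_emitted=6
After char 11 ('a'=26): chars_in_quartet=4 acc=0xDD5B1A -> emit DD 5B 1A, reset; bytes_emitted=9
After char 12 ('F'=5): chars_in_quartet=1 acc=0x5 bytes_emitted=9
After char 13 ('Q'=16): chars_in_quartet=2 acc=0x150 bytes_emitted=9
Padding '==': partial quartet acc=0x150 -> emit 15; bytes_emitted=10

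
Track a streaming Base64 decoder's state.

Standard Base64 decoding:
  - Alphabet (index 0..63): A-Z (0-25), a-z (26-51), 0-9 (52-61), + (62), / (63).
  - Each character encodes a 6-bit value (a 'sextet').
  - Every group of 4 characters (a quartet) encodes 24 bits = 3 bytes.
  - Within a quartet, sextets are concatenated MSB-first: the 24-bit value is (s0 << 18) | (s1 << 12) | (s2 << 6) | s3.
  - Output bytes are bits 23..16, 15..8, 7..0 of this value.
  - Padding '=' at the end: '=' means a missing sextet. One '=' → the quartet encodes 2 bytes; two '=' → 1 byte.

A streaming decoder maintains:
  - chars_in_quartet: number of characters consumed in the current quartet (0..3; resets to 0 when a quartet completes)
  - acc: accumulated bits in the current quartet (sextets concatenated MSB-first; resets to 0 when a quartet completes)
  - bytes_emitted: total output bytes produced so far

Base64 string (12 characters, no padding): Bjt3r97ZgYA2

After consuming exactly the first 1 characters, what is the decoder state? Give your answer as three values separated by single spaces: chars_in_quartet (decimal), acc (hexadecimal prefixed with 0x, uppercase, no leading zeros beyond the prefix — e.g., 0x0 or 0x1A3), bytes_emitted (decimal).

Answer: 1 0x1 0

Derivation:
After char 0 ('B'=1): chars_in_quartet=1 acc=0x1 bytes_emitted=0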